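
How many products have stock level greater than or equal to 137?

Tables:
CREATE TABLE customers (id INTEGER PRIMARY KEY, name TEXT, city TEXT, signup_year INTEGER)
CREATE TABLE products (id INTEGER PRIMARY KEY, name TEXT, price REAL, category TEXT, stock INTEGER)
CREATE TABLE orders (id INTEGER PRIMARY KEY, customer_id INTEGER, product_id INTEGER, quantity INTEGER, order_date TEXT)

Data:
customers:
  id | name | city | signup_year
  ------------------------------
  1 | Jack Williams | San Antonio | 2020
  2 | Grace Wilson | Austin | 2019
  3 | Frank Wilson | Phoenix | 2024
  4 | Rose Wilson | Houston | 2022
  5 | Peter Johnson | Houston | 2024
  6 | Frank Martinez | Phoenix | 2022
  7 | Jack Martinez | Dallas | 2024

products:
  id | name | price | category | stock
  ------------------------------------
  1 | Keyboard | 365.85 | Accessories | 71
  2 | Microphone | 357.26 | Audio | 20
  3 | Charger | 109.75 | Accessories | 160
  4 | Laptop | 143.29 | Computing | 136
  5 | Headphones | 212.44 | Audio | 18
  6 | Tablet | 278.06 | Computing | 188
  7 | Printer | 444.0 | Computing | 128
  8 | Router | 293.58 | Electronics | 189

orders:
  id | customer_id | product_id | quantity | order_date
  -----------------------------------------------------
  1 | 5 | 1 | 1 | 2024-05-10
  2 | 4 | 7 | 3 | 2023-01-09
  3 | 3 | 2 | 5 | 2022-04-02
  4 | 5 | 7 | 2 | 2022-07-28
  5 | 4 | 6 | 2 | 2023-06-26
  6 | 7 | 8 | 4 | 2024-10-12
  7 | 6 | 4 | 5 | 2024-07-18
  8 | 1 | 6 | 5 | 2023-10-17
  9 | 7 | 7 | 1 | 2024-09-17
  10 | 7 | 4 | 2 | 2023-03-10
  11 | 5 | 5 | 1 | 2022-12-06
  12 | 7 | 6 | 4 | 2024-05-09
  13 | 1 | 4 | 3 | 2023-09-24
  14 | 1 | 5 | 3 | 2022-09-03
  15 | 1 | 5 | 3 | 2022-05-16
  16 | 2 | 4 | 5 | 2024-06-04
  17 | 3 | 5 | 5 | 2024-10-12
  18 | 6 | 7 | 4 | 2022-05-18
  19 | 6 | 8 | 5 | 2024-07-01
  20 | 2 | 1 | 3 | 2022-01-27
SELECT COUNT(*) FROM products WHERE stock >= 137

Execution result:
3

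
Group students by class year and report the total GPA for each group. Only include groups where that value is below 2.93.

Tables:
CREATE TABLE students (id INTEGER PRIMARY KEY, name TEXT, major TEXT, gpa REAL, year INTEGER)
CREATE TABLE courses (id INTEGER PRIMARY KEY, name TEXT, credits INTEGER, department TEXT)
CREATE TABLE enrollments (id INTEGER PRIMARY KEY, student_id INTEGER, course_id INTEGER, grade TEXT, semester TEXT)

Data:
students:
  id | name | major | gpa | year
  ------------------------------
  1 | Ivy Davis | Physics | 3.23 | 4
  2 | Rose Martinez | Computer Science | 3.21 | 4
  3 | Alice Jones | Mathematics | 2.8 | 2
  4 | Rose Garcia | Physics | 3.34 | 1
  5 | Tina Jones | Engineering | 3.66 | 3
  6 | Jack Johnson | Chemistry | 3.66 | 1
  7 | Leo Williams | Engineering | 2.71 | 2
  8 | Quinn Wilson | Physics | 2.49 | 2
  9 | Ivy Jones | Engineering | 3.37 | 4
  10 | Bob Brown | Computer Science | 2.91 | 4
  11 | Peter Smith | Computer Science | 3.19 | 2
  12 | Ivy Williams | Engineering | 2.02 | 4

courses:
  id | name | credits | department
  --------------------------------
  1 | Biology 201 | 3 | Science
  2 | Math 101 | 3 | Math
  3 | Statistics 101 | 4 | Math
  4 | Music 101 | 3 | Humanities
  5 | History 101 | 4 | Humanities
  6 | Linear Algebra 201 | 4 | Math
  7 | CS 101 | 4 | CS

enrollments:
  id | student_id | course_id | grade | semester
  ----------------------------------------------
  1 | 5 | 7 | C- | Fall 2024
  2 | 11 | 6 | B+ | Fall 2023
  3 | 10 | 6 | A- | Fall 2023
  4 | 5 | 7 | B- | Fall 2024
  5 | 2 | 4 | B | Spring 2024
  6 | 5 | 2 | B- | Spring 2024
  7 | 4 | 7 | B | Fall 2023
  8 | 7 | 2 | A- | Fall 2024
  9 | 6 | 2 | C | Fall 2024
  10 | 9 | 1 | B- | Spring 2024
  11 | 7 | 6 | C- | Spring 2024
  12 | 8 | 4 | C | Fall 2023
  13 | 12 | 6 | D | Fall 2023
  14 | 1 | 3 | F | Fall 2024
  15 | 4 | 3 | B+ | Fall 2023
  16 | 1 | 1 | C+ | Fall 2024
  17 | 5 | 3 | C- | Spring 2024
SELECT year, SUM(gpa) AS sum_gpa FROM students GROUP BY year HAVING SUM(gpa) < 2.93

Execution result:
(no rows)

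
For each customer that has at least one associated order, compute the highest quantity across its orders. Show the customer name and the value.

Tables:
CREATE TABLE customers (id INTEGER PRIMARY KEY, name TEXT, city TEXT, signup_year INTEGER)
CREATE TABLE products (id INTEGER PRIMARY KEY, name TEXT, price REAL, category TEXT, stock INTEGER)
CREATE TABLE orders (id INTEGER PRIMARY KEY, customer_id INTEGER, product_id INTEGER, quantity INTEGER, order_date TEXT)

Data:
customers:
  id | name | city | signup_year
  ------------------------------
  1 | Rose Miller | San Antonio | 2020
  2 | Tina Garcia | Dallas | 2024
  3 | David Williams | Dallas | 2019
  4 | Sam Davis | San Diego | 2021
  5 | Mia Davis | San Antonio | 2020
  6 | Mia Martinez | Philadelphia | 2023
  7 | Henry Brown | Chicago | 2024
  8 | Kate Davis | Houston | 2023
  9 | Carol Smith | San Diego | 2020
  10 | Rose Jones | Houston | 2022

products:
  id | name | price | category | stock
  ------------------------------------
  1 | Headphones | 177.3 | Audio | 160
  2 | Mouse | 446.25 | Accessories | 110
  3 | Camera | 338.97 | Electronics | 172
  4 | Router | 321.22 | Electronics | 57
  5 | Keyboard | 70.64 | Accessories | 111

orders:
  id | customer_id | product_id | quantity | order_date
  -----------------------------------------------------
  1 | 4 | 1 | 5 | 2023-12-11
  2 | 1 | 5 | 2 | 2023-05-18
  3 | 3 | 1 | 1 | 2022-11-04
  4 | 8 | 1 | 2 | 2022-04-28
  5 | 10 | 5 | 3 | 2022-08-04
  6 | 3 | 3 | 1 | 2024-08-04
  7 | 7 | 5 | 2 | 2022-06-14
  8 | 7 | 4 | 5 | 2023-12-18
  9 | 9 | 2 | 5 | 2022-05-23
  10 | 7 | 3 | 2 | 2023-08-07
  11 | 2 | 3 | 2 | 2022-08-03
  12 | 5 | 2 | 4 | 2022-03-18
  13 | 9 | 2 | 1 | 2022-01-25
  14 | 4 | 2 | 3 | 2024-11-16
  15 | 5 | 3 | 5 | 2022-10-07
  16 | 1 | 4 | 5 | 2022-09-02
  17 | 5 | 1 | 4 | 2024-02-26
SELECT p.name, MAX(c.quantity) AS max_quantity FROM orders c JOIN customers p ON c.customer_id = p.id GROUP BY p.id, p.name

Execution result:
name | max_quantity
Rose Miller | 5
Tina Garcia | 2
David Williams | 1
Sam Davis | 5
Mia Davis | 5
Henry Brown | 5
Kate Davis | 2
Carol Smith | 5
Rose Jones | 3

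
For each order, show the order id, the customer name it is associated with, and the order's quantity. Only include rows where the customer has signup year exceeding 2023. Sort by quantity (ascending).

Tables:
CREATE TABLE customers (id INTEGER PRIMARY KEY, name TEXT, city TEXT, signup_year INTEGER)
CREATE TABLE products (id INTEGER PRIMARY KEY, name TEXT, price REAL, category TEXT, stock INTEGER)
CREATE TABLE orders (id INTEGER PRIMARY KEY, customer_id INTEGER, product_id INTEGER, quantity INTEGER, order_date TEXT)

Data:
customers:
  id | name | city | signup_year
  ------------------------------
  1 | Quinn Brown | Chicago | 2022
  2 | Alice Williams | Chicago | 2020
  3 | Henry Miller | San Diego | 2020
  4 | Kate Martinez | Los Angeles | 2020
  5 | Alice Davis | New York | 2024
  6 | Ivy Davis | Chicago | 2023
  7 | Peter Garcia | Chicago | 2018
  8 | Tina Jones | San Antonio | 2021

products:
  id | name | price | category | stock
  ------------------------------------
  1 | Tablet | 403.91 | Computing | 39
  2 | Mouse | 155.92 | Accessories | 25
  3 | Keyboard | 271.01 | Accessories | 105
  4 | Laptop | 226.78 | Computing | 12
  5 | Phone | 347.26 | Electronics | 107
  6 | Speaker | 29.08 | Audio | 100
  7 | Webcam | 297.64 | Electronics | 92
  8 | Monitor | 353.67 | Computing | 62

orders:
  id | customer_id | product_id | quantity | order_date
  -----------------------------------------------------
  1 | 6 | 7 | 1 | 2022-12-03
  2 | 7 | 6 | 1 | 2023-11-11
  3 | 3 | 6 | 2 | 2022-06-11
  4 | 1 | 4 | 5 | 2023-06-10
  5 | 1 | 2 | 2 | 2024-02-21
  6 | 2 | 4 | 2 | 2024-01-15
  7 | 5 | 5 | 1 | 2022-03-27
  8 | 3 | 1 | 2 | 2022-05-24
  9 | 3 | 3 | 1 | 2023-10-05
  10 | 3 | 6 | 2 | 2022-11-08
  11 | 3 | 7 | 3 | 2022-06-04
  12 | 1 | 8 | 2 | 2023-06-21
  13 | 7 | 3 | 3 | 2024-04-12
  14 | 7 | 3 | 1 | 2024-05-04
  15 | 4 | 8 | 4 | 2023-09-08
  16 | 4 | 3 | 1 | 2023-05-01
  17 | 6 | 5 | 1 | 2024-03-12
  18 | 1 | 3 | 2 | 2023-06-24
SELECT c.id, p.name AS customer, c.quantity FROM orders c JOIN customers p ON c.customer_id = p.id WHERE p.signup_year > 2023 ORDER BY c.quantity ASC

Execution result:
id | customer | quantity
7 | Alice Davis | 1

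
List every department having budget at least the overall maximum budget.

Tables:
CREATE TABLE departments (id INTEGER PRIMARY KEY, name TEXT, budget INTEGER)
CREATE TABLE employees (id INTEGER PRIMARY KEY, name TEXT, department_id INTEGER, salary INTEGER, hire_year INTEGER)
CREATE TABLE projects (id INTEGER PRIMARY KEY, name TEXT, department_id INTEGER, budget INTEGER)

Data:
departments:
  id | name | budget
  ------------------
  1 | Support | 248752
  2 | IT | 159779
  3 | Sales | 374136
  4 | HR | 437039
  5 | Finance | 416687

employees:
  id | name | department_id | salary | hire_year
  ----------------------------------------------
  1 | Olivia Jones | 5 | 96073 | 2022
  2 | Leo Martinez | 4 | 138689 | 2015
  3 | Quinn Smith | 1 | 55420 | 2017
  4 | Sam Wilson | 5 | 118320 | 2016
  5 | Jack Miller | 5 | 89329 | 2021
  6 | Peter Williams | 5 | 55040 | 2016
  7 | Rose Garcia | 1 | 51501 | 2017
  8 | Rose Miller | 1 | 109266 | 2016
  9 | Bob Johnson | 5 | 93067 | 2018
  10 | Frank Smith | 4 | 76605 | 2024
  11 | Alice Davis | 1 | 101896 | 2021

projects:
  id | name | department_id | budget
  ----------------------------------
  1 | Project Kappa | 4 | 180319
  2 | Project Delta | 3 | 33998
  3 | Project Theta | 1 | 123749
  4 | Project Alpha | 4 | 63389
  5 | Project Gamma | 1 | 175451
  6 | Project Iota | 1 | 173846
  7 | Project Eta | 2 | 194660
SELECT name, budget FROM departments WHERE budget >= (SELECT MAX(budget) FROM departments)

Execution result:
name | budget
HR | 437039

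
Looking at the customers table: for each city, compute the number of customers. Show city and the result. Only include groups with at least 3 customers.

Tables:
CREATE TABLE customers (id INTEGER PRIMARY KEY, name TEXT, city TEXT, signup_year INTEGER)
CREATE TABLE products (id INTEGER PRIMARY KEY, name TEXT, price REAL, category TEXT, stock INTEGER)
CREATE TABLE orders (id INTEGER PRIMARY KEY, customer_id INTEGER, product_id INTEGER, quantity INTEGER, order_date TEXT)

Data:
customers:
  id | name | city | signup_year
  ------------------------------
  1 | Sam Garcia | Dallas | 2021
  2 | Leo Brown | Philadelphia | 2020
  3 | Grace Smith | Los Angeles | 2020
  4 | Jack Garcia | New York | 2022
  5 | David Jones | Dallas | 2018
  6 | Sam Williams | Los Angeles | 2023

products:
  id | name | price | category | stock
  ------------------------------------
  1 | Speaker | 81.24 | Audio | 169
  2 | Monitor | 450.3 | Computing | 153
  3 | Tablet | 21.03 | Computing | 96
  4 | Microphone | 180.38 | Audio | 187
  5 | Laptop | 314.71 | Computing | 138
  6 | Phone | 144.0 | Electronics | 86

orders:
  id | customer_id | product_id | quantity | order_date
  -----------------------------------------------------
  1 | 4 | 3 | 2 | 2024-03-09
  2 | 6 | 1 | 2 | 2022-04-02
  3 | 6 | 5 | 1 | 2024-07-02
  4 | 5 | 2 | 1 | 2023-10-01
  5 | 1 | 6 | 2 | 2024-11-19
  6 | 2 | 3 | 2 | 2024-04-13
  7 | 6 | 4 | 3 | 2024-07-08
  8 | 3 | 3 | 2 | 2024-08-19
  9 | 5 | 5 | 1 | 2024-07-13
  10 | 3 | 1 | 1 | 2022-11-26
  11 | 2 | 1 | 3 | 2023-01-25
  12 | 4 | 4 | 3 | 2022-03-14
SELECT city, COUNT(*) AS n FROM customers GROUP BY city HAVING COUNT(*) >= 3

Execution result:
(no rows)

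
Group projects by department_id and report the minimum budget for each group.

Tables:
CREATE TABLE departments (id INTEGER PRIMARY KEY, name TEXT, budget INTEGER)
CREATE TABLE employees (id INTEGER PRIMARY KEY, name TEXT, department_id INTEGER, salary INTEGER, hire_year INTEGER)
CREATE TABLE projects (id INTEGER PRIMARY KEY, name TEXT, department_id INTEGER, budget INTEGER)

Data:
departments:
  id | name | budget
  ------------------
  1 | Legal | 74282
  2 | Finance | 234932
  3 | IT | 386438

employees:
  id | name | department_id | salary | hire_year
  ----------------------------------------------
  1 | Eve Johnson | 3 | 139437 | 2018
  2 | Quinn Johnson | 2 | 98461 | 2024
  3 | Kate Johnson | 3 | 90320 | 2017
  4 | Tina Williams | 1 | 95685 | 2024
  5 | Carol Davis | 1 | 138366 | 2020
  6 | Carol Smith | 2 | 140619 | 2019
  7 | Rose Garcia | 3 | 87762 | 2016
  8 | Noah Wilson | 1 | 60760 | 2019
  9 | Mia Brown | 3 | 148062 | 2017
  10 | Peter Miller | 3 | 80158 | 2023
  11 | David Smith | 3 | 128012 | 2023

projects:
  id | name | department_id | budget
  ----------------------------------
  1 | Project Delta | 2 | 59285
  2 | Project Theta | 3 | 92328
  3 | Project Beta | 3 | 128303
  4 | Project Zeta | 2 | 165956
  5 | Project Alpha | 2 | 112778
SELECT department_id, MIN(budget) AS min_budget FROM projects GROUP BY department_id

Execution result:
department_id | min_budget
2 | 59285
3 | 92328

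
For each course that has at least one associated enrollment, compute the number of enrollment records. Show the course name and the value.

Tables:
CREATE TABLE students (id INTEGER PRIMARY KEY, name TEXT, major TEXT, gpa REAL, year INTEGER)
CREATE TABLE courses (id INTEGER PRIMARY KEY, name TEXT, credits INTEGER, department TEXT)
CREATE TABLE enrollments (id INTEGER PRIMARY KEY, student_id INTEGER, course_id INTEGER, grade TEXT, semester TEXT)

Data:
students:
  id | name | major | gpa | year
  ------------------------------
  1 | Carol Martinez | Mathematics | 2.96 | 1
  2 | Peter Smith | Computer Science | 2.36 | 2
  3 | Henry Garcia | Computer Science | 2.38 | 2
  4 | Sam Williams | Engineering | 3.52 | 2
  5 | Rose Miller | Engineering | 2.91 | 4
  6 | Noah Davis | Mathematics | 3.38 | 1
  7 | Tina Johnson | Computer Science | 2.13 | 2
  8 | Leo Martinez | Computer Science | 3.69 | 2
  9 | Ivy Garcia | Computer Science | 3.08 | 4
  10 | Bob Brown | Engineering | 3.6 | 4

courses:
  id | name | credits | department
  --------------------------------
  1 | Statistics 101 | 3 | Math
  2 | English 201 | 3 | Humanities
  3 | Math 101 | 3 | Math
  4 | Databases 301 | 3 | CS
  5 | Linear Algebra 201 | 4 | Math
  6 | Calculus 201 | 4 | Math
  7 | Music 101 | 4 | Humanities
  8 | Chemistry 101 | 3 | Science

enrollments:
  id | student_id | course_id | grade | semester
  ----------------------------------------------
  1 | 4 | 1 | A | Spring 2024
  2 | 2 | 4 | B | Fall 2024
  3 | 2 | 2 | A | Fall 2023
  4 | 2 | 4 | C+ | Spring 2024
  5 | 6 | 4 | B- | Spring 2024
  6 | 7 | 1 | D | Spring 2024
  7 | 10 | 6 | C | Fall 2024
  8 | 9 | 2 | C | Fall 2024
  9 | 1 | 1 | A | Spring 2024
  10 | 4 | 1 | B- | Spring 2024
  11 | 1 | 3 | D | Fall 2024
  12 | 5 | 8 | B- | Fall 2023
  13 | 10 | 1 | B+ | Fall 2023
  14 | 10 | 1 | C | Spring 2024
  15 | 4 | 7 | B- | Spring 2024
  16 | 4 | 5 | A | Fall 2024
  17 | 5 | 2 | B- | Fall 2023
SELECT p.name, COUNT(*) AS n FROM enrollments c JOIN courses p ON c.course_id = p.id GROUP BY p.id, p.name

Execution result:
name | n
Statistics 101 | 6
English 201 | 3
Math 101 | 1
Databases 301 | 3
Linear Algebra 201 | 1
Calculus 201 | 1
Music 101 | 1
Chemistry 101 | 1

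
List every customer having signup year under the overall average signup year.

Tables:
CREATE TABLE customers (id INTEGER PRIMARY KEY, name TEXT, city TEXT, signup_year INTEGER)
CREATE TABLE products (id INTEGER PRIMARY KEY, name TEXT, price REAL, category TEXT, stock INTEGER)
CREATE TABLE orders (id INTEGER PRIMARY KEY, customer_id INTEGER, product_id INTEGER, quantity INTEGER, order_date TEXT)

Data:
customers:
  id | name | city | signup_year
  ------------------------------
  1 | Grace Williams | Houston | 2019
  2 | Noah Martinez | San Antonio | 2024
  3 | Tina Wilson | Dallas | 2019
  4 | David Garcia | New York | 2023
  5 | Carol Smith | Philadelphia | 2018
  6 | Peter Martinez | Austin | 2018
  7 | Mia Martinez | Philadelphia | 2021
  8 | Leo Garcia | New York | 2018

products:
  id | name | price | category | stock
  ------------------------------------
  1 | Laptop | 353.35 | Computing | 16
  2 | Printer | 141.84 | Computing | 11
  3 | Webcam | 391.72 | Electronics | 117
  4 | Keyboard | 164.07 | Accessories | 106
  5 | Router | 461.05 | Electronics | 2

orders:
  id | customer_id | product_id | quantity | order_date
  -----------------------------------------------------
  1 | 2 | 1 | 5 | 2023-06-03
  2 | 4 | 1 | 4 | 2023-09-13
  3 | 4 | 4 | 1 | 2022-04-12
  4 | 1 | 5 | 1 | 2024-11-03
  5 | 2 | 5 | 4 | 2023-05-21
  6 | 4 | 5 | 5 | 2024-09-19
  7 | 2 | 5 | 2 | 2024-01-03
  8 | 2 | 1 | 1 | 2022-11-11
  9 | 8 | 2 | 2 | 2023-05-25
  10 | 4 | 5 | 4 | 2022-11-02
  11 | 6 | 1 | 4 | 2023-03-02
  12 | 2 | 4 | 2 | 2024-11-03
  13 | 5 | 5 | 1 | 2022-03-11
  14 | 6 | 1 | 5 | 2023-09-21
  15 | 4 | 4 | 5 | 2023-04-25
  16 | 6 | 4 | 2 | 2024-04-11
SELECT name, signup_year FROM customers WHERE signup_year < (SELECT AVG(signup_year) FROM customers)

Execution result:
name | signup_year
Grace Williams | 2019
Tina Wilson | 2019
Carol Smith | 2018
Peter Martinez | 2018
Leo Garcia | 2018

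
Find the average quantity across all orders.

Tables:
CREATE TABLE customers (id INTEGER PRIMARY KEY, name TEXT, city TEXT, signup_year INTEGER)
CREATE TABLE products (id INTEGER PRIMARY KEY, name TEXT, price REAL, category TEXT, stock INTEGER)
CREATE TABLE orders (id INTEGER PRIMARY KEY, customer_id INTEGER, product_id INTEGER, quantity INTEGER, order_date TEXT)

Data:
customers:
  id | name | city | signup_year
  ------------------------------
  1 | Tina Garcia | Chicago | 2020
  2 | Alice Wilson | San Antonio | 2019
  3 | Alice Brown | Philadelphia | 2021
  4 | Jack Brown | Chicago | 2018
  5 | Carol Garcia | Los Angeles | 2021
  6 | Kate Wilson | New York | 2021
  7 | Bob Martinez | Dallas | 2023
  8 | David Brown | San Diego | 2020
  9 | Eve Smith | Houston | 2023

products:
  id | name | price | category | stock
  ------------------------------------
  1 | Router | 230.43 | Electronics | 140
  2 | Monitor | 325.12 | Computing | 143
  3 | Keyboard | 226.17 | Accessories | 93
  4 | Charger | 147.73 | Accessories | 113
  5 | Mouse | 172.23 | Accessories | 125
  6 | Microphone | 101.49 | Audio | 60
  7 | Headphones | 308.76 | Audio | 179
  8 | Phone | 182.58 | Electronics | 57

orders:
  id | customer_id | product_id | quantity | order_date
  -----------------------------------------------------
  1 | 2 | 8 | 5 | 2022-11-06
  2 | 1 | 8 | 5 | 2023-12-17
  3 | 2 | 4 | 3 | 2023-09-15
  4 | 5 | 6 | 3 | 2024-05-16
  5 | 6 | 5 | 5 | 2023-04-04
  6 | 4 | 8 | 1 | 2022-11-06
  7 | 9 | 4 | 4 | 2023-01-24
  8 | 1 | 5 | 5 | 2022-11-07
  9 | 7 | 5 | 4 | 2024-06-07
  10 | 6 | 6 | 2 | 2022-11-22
SELECT AVG(quantity) FROM orders

Execution result:
3.70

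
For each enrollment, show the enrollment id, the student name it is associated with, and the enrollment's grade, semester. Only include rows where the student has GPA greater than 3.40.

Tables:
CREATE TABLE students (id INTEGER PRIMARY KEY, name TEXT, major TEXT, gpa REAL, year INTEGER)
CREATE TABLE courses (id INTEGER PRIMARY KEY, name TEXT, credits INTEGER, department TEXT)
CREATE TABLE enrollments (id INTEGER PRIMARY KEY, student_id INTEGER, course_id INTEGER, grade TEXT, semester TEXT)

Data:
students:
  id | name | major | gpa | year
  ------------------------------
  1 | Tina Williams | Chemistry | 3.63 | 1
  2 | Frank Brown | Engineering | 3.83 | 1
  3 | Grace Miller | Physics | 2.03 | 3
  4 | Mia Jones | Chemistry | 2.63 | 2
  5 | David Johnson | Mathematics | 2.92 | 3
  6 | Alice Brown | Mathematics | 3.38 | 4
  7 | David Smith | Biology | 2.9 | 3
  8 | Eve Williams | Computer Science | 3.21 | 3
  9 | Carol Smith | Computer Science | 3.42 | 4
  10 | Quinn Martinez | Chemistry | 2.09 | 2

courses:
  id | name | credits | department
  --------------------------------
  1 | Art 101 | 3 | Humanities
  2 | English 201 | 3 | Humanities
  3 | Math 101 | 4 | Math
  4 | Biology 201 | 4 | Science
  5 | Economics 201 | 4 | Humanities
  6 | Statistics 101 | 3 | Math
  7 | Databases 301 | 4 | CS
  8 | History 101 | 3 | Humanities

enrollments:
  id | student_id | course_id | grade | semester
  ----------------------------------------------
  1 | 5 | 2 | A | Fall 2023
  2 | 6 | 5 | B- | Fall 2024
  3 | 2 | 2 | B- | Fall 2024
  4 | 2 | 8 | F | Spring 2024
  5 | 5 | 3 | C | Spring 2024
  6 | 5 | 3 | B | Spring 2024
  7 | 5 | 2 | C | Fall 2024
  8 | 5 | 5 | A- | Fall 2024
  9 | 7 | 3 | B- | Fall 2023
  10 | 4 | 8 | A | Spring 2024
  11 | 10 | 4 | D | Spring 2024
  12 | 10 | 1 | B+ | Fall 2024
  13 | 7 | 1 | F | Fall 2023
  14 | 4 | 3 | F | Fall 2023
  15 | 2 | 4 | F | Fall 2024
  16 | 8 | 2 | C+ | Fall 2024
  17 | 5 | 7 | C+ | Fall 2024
SELECT c.id, p.name AS student, c.grade, c.semester FROM enrollments c JOIN students p ON c.student_id = p.id WHERE p.gpa > 3.4

Execution result:
id | student | grade | semester
3 | Frank Brown | B- | Fall 2024
4 | Frank Brown | F | Spring 2024
15 | Frank Brown | F | Fall 2024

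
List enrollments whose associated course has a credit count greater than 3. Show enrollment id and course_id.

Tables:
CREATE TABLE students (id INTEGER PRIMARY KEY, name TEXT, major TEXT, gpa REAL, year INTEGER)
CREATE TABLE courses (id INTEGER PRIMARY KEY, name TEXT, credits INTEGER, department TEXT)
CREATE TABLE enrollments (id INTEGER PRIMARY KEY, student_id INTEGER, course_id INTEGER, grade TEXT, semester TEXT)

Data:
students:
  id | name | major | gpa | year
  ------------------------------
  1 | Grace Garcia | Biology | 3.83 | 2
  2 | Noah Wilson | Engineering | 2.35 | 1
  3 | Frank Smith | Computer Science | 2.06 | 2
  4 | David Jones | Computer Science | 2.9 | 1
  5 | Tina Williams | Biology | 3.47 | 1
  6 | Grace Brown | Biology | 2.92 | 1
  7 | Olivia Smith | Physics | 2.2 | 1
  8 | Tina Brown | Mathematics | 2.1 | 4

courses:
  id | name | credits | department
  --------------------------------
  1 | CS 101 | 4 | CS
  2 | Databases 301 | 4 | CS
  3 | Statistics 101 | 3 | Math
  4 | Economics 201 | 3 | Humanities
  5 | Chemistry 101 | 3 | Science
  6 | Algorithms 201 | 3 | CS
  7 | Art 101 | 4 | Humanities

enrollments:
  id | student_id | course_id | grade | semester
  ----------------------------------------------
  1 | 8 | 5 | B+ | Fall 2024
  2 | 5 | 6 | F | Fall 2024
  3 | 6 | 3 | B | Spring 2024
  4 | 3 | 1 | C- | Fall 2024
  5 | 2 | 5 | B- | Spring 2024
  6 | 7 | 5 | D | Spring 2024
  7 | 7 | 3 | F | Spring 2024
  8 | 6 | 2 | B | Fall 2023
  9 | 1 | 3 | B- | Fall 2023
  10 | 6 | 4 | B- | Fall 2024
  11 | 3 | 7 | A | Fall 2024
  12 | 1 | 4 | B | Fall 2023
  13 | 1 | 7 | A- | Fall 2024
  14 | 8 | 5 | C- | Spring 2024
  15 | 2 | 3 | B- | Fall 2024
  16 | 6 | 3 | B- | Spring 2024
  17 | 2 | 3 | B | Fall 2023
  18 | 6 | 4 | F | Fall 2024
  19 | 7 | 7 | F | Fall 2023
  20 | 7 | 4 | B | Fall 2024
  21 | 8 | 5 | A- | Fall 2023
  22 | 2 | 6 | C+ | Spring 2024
SELECT id, course_id FROM enrollments WHERE course_id IN (SELECT id FROM courses WHERE credits > 3)

Execution result:
id | course_id
4 | 1
8 | 2
11 | 7
13 | 7
19 | 7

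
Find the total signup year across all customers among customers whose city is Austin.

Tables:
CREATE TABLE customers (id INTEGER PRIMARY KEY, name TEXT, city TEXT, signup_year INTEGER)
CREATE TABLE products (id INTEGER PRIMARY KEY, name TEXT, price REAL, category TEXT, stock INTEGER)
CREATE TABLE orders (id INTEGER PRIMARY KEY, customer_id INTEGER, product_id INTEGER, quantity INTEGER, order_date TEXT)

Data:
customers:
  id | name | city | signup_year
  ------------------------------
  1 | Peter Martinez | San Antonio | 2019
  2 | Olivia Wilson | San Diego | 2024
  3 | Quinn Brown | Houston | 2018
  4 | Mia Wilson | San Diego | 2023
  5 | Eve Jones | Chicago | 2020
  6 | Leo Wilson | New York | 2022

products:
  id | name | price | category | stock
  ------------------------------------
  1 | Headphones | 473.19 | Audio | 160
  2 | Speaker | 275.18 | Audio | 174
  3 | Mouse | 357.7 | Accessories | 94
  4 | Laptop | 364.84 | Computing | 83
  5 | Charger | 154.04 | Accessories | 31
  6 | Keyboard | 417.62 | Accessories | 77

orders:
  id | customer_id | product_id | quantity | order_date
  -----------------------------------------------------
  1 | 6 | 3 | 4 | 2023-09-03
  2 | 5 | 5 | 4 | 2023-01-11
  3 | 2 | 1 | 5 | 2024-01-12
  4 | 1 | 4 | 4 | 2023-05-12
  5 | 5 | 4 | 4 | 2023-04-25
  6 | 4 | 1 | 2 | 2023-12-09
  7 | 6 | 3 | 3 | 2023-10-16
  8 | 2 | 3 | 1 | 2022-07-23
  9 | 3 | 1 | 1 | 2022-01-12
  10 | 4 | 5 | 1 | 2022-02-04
SELECT SUM(signup_year) FROM customers WHERE city = 'Austin'

Execution result:
NULL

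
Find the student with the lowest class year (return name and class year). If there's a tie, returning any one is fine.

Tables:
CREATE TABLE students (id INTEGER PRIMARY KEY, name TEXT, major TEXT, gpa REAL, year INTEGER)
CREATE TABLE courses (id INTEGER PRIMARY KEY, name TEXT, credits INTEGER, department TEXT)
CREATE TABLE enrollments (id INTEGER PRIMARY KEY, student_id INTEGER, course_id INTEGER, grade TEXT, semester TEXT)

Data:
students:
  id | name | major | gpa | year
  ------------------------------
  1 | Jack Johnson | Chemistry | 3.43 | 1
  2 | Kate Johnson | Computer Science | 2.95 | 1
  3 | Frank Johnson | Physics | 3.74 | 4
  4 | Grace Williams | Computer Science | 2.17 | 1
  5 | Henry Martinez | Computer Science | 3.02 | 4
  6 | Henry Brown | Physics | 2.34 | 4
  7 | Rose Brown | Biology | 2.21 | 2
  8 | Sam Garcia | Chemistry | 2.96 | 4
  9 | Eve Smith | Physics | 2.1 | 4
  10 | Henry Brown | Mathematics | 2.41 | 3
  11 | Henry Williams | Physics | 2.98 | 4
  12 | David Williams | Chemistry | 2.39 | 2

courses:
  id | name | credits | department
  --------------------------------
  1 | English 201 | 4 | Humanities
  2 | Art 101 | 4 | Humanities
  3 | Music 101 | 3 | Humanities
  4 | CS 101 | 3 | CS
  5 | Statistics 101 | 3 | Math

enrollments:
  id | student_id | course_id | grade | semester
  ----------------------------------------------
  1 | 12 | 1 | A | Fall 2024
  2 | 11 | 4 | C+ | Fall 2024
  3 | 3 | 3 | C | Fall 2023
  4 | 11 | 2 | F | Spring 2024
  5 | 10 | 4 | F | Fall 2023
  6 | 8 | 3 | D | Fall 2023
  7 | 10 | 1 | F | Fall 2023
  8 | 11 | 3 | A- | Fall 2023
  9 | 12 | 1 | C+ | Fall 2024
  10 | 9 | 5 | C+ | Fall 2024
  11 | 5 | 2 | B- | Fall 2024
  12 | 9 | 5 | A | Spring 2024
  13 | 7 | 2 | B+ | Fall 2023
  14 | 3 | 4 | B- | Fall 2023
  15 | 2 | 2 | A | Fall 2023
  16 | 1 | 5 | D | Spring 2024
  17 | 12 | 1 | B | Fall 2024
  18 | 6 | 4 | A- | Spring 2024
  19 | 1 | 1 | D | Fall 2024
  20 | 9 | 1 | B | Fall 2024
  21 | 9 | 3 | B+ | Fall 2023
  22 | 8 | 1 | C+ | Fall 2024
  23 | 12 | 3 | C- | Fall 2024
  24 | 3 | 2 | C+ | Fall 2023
SELECT name, year FROM students ORDER BY year ASC LIMIT 1

Execution result:
name | year
Jack Johnson | 1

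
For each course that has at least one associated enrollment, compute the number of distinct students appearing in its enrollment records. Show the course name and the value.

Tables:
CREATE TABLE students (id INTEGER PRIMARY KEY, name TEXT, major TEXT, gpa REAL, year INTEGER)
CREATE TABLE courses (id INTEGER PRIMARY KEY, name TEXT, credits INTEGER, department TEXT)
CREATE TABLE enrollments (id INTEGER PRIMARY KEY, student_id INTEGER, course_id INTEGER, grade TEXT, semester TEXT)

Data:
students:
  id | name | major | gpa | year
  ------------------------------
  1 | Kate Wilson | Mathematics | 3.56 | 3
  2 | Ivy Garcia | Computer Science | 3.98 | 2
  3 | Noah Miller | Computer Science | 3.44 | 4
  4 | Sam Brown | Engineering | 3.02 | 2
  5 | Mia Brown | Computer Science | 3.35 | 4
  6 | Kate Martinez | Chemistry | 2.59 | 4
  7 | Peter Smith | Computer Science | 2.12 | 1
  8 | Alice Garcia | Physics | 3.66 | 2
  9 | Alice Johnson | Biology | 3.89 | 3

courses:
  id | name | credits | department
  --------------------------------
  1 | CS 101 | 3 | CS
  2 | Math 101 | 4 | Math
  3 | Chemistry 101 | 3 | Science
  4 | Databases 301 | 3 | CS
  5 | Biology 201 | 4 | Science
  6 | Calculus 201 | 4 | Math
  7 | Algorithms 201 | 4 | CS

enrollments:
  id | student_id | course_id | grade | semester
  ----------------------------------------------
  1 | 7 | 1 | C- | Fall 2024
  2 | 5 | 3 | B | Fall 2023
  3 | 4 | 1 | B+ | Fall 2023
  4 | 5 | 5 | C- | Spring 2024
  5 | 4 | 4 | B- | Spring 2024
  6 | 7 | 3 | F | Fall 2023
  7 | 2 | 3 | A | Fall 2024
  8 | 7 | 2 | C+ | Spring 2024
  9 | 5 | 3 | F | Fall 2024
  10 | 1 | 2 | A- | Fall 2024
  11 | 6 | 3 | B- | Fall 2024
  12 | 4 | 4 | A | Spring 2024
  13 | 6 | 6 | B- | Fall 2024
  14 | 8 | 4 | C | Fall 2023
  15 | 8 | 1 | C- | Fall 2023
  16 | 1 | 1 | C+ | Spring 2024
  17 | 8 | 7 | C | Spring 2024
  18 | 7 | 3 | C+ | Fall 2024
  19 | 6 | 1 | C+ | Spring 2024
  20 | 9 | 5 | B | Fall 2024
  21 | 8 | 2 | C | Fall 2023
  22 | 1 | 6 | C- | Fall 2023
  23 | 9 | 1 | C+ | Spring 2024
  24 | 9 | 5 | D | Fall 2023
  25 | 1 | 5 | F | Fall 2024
SELECT p.name, COUNT(DISTINCT c.student_id) AS distinct_student_count FROM enrollments c JOIN courses p ON c.course_id = p.id GROUP BY p.id, p.name

Execution result:
name | distinct_student_count
CS 101 | 6
Math 101 | 3
Chemistry 101 | 4
Databases 301 | 2
Biology 201 | 3
Calculus 201 | 2
Algorithms 201 | 1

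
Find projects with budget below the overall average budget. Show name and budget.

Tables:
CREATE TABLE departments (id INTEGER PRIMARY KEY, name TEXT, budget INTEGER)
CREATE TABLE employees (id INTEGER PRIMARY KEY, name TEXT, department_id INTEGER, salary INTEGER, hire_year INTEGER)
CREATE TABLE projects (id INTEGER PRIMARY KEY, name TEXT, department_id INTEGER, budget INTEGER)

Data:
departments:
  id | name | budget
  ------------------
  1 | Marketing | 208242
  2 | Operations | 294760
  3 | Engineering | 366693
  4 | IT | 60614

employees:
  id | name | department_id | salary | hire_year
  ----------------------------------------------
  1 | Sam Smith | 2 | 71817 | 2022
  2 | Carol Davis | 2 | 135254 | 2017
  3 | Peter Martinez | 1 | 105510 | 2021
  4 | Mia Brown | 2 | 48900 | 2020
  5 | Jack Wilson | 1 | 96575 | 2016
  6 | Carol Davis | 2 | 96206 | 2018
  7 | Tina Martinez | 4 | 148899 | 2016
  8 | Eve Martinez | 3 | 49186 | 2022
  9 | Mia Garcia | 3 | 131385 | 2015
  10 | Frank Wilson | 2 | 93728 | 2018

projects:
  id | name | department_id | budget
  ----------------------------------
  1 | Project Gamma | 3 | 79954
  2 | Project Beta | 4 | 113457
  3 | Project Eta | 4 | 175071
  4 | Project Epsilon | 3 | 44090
SELECT name, budget FROM projects WHERE budget < (SELECT AVG(budget) FROM projects)

Execution result:
name | budget
Project Gamma | 79954
Project Epsilon | 44090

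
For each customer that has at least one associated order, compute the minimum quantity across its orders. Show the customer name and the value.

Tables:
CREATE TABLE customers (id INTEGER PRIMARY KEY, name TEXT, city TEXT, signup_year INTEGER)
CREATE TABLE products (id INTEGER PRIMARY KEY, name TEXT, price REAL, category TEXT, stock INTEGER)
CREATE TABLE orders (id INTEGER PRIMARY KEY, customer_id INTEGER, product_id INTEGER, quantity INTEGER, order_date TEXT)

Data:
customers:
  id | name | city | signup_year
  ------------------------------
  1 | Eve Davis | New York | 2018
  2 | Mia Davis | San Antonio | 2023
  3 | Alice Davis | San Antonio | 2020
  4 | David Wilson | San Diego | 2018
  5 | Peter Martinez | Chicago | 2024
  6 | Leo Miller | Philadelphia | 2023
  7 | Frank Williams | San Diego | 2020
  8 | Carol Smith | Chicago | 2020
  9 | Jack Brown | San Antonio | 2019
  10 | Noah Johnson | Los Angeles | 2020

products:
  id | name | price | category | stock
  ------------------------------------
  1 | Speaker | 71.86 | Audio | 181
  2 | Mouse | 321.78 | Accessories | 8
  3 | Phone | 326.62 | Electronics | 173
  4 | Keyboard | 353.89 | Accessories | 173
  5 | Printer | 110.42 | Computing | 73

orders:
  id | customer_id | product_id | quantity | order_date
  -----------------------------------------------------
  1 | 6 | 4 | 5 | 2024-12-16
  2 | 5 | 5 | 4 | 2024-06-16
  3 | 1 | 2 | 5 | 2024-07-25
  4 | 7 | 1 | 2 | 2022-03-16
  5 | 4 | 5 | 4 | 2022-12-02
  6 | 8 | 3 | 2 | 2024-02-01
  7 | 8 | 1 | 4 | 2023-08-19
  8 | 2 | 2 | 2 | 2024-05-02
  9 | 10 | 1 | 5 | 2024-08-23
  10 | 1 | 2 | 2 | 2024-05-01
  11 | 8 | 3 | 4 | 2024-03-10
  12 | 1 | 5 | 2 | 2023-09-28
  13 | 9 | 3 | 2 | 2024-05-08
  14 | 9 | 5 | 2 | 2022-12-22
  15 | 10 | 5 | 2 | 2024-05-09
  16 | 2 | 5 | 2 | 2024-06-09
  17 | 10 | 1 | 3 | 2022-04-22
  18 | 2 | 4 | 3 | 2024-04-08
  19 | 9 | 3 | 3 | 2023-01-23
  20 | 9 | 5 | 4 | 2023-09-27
SELECT p.name, MIN(c.quantity) AS min_quantity FROM orders c JOIN customers p ON c.customer_id = p.id GROUP BY p.id, p.name

Execution result:
name | min_quantity
Eve Davis | 2
Mia Davis | 2
David Wilson | 4
Peter Martinez | 4
Leo Miller | 5
Frank Williams | 2
Carol Smith | 2
Jack Brown | 2
Noah Johnson | 2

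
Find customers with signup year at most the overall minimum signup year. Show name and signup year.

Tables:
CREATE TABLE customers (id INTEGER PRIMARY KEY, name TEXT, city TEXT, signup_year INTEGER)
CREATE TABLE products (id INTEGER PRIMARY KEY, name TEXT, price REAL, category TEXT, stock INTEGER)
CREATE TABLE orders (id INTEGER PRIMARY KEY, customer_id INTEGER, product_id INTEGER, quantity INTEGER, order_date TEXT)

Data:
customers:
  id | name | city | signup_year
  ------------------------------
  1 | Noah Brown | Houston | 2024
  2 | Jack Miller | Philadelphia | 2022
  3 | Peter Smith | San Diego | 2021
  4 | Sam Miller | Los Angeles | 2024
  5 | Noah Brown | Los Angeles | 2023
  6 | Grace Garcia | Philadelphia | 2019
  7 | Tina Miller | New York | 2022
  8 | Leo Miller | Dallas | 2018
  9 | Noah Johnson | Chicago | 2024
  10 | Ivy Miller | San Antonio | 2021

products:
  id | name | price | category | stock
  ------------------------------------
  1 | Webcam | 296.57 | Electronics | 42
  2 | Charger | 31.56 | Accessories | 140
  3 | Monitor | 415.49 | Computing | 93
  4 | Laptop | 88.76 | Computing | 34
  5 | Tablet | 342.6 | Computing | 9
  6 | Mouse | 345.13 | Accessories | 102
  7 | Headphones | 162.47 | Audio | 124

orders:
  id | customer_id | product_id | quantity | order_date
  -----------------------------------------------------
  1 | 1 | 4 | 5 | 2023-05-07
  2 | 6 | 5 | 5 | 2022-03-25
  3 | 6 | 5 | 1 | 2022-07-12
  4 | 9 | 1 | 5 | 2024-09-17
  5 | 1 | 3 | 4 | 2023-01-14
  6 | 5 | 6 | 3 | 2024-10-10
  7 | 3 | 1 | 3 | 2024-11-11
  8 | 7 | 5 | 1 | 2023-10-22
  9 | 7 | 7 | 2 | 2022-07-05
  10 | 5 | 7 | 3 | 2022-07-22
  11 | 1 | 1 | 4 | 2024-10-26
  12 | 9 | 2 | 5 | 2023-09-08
SELECT name, signup_year FROM customers WHERE signup_year <= (SELECT MIN(signup_year) FROM customers)

Execution result:
name | signup_year
Leo Miller | 2018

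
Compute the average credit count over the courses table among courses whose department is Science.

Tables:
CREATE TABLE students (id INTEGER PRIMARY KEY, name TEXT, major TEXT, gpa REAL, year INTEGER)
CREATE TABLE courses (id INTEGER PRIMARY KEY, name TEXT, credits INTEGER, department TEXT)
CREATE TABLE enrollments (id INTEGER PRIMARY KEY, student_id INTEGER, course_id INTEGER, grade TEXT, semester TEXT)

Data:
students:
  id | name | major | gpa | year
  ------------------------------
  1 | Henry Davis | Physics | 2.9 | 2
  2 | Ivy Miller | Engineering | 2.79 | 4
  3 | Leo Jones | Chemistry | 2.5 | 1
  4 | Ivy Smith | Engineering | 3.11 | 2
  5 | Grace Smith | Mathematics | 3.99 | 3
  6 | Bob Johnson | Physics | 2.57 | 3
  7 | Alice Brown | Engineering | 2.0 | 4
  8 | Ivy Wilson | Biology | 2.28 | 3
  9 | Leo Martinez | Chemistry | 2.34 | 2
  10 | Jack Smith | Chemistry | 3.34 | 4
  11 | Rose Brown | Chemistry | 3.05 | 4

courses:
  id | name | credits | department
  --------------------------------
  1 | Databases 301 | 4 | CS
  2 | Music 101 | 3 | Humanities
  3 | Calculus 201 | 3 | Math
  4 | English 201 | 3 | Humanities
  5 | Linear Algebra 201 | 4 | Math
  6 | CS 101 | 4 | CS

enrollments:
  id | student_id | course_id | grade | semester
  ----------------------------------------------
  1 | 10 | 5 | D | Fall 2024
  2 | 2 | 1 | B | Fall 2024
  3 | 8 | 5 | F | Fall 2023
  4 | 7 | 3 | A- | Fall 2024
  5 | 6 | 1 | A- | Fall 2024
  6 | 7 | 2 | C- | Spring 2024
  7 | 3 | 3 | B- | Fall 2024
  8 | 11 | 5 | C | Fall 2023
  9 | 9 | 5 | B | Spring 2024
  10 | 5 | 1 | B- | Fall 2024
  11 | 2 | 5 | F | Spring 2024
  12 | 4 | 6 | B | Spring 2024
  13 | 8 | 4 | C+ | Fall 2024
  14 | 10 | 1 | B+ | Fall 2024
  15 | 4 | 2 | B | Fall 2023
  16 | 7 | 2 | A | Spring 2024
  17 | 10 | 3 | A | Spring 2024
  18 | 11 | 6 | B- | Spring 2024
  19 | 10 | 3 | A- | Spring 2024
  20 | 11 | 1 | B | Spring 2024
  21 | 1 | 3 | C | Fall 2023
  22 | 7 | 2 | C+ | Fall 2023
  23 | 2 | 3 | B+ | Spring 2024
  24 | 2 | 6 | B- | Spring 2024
SELECT AVG(credits) FROM courses WHERE department = 'Science'

Execution result:
NULL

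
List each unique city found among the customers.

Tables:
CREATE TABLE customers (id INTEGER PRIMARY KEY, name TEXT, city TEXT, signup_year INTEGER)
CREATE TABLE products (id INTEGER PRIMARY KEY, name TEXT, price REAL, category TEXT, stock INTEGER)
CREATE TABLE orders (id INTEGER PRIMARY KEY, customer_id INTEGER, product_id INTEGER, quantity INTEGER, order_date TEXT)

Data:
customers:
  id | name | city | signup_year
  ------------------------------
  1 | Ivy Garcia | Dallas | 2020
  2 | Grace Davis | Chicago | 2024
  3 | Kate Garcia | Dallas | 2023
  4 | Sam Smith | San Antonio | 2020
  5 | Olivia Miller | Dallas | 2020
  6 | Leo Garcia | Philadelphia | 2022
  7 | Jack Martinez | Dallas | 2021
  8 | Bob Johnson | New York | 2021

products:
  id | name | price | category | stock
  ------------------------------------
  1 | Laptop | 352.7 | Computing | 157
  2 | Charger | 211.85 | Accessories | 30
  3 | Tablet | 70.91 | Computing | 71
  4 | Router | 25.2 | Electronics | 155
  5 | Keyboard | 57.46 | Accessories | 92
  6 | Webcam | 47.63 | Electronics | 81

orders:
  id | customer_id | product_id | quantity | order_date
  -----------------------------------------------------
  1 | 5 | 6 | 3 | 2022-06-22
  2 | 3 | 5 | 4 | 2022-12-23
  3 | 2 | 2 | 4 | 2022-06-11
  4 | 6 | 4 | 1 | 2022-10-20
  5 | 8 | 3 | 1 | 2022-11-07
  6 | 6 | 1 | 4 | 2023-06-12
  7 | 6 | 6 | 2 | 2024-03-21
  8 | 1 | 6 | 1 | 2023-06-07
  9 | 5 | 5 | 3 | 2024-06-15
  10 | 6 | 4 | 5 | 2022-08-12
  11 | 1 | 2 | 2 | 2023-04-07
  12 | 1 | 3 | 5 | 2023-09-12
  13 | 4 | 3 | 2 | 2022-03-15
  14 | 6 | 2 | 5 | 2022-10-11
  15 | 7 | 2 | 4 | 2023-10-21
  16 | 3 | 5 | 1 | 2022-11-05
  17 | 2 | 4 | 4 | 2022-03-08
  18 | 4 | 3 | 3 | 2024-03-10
SELECT DISTINCT city FROM customers

Execution result:
city
Dallas
Chicago
San Antonio
Philadelphia
New York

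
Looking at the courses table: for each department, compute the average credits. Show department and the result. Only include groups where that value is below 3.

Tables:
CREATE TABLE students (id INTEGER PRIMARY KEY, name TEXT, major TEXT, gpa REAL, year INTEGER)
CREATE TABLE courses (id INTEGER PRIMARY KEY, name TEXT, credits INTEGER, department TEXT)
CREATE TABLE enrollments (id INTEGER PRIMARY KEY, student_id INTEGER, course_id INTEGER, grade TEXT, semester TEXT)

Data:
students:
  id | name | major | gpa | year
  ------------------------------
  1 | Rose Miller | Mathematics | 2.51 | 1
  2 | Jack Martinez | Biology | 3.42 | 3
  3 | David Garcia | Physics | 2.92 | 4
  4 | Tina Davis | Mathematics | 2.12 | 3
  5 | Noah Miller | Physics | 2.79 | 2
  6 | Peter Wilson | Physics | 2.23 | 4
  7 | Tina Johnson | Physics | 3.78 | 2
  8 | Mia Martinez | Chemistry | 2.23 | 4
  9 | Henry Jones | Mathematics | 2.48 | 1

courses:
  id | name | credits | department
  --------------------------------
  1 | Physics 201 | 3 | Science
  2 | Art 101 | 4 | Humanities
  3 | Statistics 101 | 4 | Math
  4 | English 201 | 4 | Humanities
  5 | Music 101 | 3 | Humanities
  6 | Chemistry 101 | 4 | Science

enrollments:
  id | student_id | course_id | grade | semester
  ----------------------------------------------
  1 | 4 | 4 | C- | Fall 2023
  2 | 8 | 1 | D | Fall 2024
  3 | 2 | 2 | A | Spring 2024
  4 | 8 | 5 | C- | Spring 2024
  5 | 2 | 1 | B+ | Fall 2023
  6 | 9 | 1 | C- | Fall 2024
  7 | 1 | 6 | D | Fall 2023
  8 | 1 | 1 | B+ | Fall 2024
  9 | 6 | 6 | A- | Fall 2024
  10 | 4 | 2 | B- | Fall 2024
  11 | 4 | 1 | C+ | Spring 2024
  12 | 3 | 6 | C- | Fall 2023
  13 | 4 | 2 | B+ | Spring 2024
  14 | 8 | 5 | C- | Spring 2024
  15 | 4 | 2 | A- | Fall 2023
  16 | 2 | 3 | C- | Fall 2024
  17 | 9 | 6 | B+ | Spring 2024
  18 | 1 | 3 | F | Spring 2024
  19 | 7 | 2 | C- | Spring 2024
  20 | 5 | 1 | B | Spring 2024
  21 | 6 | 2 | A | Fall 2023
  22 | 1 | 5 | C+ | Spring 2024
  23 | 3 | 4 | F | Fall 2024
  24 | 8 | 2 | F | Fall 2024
SELECT department, AVG(credits) AS avg_credits FROM courses GROUP BY department HAVING AVG(credits) < 3

Execution result:
(no rows)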